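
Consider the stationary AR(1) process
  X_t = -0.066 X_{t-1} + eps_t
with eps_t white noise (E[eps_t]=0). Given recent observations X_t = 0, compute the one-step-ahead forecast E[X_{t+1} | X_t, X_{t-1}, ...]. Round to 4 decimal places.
E[X_{t+1} \mid \mathcal F_t] = 0.0000

For an AR(p) model X_t = c + sum_i phi_i X_{t-i} + eps_t, the
one-step-ahead conditional mean is
  E[X_{t+1} | X_t, ...] = c + sum_i phi_i X_{t+1-i}.
Substitute known values:
  E[X_{t+1} | ...] = (-0.066) * (0)
                   = 0.0000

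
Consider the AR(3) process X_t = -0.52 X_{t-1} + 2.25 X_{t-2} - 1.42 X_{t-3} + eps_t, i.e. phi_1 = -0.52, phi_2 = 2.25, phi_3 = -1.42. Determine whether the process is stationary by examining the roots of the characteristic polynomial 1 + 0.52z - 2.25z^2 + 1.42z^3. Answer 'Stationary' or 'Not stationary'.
\text{Not stationary}

The AR(p) characteristic polynomial is P(z) = 1 + 0.52z - 2.25z^2 + 1.42z^3.
Stationarity requires all roots to lie outside the unit circle, i.e. |z| > 1 for every root.
Degree 3: look for a simple real root z0 first, then factor out (1 - z/z0) and solve the remaining quadratic.
Testing z0 = -0.5: P(-0.5) = 1 + (0.52)(-0.5) + (-2.25)(-0.5)^2 + (1.42)(-0.5)^3
  = 1 + (-0.26) + (-0.5625) + (-0.1775) = 0.  So z_0 = -0.5 is a root, |z_0| = 0.5.
Divide out the factor (1 + 2 z) = (1 - z/z0) (since 1/z0 = -2):
  P(z) = (1 + 2 z)(1 + (-1.48) z + (0.71) z^2)
  [check: z-coef -1.48 - (-2) = 0.52; z^2-coef 0.71 - (-2)(-1.48) = -2.25; z^3-coef -(-2)(0.71) = 1.42.]
Remaining roots from the quadratic factor 1 + (-1.48) z + (0.71) z^2:
  Set 1 + (-1.48) z + (0.71) z^2 = 0, i.e. a z^2 + b z + c = 0 with a = 0.71, b = -1.48, c = 1.
  Discriminant D = b^2 - 4ac = (-1.48)^2 - 4*(0.71)*1 = 2.1904 - (2.84) = -0.6496.
  D < 0, so the roots are the complex-conjugate pair z = (-b +/- i sqrt(-D)) / (2a) = 1.0423 +/- 0.5676i.
  For a conjugate pair |z|^2 = z * conj(z) = (product of roots) = c/a = 1/(0.71) = 1.408451, so |z| = sqrt(1.408451) = 1.1868 for both roots.
Moduli of all roots: 0.5000, 1.1868, 1.1868.
All moduli strictly greater than 1? No.
Verdict: Not stationary.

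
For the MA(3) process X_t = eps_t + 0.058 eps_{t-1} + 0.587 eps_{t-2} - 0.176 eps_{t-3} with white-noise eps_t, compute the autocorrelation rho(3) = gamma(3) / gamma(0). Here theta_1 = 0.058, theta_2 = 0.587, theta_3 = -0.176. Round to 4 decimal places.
\rho(3) = -0.1276

For an MA(q) process with theta_0 = 1, the autocovariance is
  gamma(k) = sigma^2 * sum_{i=0..q-k} theta_i * theta_{i+k},
and rho(k) = gamma(k) / gamma(0). Sigma^2 cancels.
  numerator   = (1)*(-0.176) = -0.176.
  denominator = (1)^2 + (0.058)^2 + (0.587)^2 + (-0.176)^2 = 1.378909.
  rho(3) = -0.176 / 1.378909 = -0.1276.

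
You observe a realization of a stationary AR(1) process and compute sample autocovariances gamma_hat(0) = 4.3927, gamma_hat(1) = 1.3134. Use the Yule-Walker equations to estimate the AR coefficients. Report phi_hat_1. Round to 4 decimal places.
\hat\phi_{1} = 0.2990

The Yule-Walker equations for an AR(p) process read, in matrix form,
  Gamma_p phi = r_p,   with   (Gamma_p)_{ij} = gamma(|i - j|),
                       (r_p)_i = gamma(i),   i,j = 1..p.
Substitute the sample gammas (Toeplitz matrix and right-hand side of size 1):
  Gamma_p = [[4.3927]]
  r_p     = [1.3134]
With p = 1 this is the single equation gamma(0) phi_1 = gamma(1):
  phi_hat_1 = gamma(1) / gamma(0) = 1.3134 / 4.3927 = 0.2990.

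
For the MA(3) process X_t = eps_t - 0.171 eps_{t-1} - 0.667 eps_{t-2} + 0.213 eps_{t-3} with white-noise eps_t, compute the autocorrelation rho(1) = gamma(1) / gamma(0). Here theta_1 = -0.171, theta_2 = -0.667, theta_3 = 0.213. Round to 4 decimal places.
\rho(1) = -0.1310

For an MA(q) process with theta_0 = 1, the autocovariance is
  gamma(k) = sigma^2 * sum_{i=0..q-k} theta_i * theta_{i+k},
and rho(k) = gamma(k) / gamma(0). Sigma^2 cancels.
  numerator   = (1)*(-0.171) + (-0.171)*(-0.667) + (-0.667)*(0.213) = -0.199014.
  denominator = (1)^2 + (-0.171)^2 + (-0.667)^2 + (0.213)^2 = 1.519499.
  rho(1) = -0.199014 / 1.519499 = -0.1310.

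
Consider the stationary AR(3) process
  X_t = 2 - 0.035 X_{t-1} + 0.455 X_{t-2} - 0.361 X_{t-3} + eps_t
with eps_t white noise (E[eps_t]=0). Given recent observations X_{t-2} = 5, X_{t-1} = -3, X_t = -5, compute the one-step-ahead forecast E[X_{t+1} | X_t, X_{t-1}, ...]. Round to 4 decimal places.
E[X_{t+1} \mid \mathcal F_t] = -0.9950

For an AR(p) model X_t = c + sum_i phi_i X_{t-i} + eps_t, the
one-step-ahead conditional mean is
  E[X_{t+1} | X_t, ...] = c + sum_i phi_i X_{t+1-i}.
Substitute known values:
  E[X_{t+1} | ...] = 2 + (-0.035) * (-5) + (0.455) * (-3) + (-0.361) * (5)
                   = -0.9950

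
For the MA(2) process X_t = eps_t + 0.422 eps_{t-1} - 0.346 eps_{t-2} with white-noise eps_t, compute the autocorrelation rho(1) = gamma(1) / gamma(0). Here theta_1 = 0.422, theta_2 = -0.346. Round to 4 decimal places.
\rho(1) = 0.2127

For an MA(q) process with theta_0 = 1, the autocovariance is
  gamma(k) = sigma^2 * sum_{i=0..q-k} theta_i * theta_{i+k},
and rho(k) = gamma(k) / gamma(0). Sigma^2 cancels.
  numerator   = (1)*(0.422) + (0.422)*(-0.346) = 0.275988.
  denominator = (1)^2 + (0.422)^2 + (-0.346)^2 = 1.2978.
  rho(1) = 0.275988 / 1.2978 = 0.2127.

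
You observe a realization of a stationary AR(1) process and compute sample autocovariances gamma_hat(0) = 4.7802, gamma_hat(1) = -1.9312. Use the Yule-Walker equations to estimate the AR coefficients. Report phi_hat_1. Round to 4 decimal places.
\hat\phi_{1} = -0.4040

The Yule-Walker equations for an AR(p) process read, in matrix form,
  Gamma_p phi = r_p,   with   (Gamma_p)_{ij} = gamma(|i - j|),
                       (r_p)_i = gamma(i),   i,j = 1..p.
Substitute the sample gammas (Toeplitz matrix and right-hand side of size 1):
  Gamma_p = [[4.7802]]
  r_p     = [-1.9312]
With p = 1 this is the single equation gamma(0) phi_1 = gamma(1):
  phi_hat_1 = gamma(1) / gamma(0) = -1.9312 / 4.7802 = -0.4040.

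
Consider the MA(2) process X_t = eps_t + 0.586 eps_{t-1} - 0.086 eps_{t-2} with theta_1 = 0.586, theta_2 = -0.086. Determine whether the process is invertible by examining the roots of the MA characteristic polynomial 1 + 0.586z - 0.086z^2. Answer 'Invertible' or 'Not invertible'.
\text{Invertible}

The MA(q) characteristic polynomial is P(z) = 1 + 0.586z - 0.086z^2.
Invertibility requires all roots to lie outside the unit circle, i.e. |z| > 1 for every root.
Set 1 + (0.586) z + (-0.086) z^2 = 0, i.e. a z^2 + b z + c = 0 with a = -0.086, b = 0.586, c = 1.
Discriminant D = b^2 - 4ac = (0.586)^2 - 4*(-0.086)*1 = 0.343396 - (-0.344) = 0.687396.
D >= 0, so the roots are real: z = (-b +/- sqrt(D)) / (2a) = (-0.586 +/- 0.829093) / (-0.172).
  z_1 = (-0.586 + 0.829093) / (-0.172) = -1.4133,   |z_1| = 1.4133.
  z_2 = (-0.586 - 0.829093) / (-0.172) = 8.2273,   |z_2| = 8.2273.
Moduli of all roots: 1.4133, 8.2273.
All moduli strictly greater than 1? Yes.
Verdict: Invertible.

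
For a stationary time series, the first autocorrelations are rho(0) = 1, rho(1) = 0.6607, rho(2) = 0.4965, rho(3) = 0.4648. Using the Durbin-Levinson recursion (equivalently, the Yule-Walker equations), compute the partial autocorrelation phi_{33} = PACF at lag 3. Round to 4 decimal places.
\phi_{33} = 0.1819

The PACF at lag k is phi_{kk}, the last component of the solution
to the Yule-Walker system G_k phi = r_k where
  (G_k)_{ij} = rho(|i - j|), (r_k)_i = rho(i), i,j = 1..k.
Equivalently, Durbin-Levinson gives phi_{kk} iteratively:
  phi_{11} = rho(1)
  phi_{kk} = [rho(k) - sum_{j=1..k-1} phi_{k-1,j} rho(k-j)]
            / [1 - sum_{j=1..k-1} phi_{k-1,j} rho(j)],
  phi_{k,j} = phi_{k-1,j} - phi_{kk} phi_{k-1,k-j},  j = 1..k-1.
Step k = 1:
  phi_11 = rho(1) = 0.6607.
Step k = 2:
  phi_22 = [rho(2) - phi_11 rho(1)] / [1 - phi_11 rho(1)] = [0.4965 - (0.6607)(0.6607)] / [1 - (0.6607)(0.6607)]
         = 0.05997551 / 0.56347551 = 0.106439.
  Update: phi_21 = phi_11 - phi_22 phi_11 = 0.6607 - (0.106439)(0.6607) = 0.590376.
Step k = 3:
  phi_33 = [rho(3) - phi_21 rho(2) - phi_22 rho(1)] / [1 - phi_21 rho(1) - phi_22 rho(2)]
    numerator   = 0.4648 - (0.590376)(0.4965) - (0.106439)(0.6607) = 0.10135434
    denominator = 1 - (0.590376)(0.6607) - (0.106439)(0.4965) = 0.5570918
  phi_33 = 0.10135434 / 0.5570918 = 0.1819.
Therefore phi_{33} = 0.1819.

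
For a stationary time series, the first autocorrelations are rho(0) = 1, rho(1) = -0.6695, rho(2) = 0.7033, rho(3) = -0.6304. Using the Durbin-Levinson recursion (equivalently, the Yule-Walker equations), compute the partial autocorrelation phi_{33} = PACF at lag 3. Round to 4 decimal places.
\phi_{33} = -0.1561

The PACF at lag k is phi_{kk}, the last component of the solution
to the Yule-Walker system G_k phi = r_k where
  (G_k)_{ij} = rho(|i - j|), (r_k)_i = rho(i), i,j = 1..k.
Equivalently, Durbin-Levinson gives phi_{kk} iteratively:
  phi_{11} = rho(1)
  phi_{kk} = [rho(k) - sum_{j=1..k-1} phi_{k-1,j} rho(k-j)]
            / [1 - sum_{j=1..k-1} phi_{k-1,j} rho(j)],
  phi_{k,j} = phi_{k-1,j} - phi_{kk} phi_{k-1,k-j},  j = 1..k-1.
Step k = 1:
  phi_11 = rho(1) = -0.6695.
Step k = 2:
  phi_22 = [rho(2) - phi_11 rho(1)] / [1 - phi_11 rho(1)] = [0.7033 - (-0.6695)(-0.6695)] / [1 - (-0.6695)(-0.6695)]
         = 0.25506975 / 0.55176975 = 0.462276.
  Update: phi_21 = phi_11 - phi_22 phi_11 = -0.6695 - (0.462276)(-0.6695) = -0.360006.
Step k = 3:
  phi_33 = [rho(3) - phi_21 rho(2) - phi_22 rho(1)] / [1 - phi_21 rho(1) - phi_22 rho(2)]
    numerator   = -0.6304 - (-0.360006)(0.7033) - (0.462276)(-0.6695) = -0.0677139
    denominator = 1 - (-0.360006)(-0.6695) - (0.462276)(0.7033) = 0.4338572
  phi_33 = -0.0677139 / 0.4338572 = -0.1561.
Therefore phi_{33} = -0.1561.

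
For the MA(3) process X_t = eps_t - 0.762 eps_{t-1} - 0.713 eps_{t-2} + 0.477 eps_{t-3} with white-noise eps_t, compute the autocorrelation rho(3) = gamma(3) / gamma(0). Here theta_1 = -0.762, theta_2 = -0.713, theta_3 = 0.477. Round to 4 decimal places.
\rho(3) = 0.2059

For an MA(q) process with theta_0 = 1, the autocovariance is
  gamma(k) = sigma^2 * sum_{i=0..q-k} theta_i * theta_{i+k},
and rho(k) = gamma(k) / gamma(0). Sigma^2 cancels.
  numerator   = (1)*(0.477) = 0.477.
  denominator = (1)^2 + (-0.762)^2 + (-0.713)^2 + (0.477)^2 = 2.316542.
  rho(3) = 0.477 / 2.316542 = 0.2059.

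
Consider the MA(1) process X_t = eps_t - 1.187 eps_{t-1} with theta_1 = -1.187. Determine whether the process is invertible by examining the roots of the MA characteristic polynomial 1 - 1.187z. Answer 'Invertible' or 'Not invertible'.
\text{Not invertible}

The MA(q) characteristic polynomial is P(z) = 1 - 1.187z.
Invertibility requires all roots to lie outside the unit circle, i.e. |z| > 1 for every root.
This is linear in z: 1 + (-1.187) z = 0  =>  z = -1/(-1.187) = 0.84246,  |z| = 0.84246.
Moduli of all roots: 0.8425.
All moduli strictly greater than 1? No.
Verdict: Not invertible.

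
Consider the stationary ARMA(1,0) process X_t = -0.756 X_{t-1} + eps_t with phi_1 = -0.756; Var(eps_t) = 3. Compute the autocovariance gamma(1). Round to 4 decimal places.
\gamma(1) = -5.2933

Multiply the model equation by X_{t-k} and take expectations. With theta_0 = psi_0 = 1 and psi_j the MA(infinity) weights, this gives
  gamma(k) - sum_i phi_i gamma(k-i) = c_k,
  c_k = sigma^2 * sum_{j=k..q} theta_j psi_{j-k}   (c_k = 0 for k > q),
using gamma(-m) = gamma(m).
Pure AR (q = 0): c_0 = sigma^2 = 3, c_k = 0 for k >= 1.
Equations for k = 0 and k = 1 (AR order 1):
  gamma(0) = phi_1 gamma(1) + c_0
  gamma(1) = phi_1 gamma(0) + c_1
Substituting the second into the first: gamma(0) (1 - phi_1^2) = c_0 + phi_1 c_1, so
  gamma(0) = c_0 / (1 - phi_1^2) = 3 / (1 - (-0.756)^2) = 3 / 0.428464 = 7.001755.
  gamma(1) = phi_1 gamma(0) = (-0.756)(7.001755) = -5.293327.
Therefore gamma(1) = -5.2933 (to 4 decimal places).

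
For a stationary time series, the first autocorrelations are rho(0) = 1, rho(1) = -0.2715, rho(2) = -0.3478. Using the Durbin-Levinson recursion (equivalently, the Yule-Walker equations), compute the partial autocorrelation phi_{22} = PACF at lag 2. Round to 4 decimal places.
\phi_{22} = -0.4551

The PACF at lag k is phi_{kk}, the last component of the solution
to the Yule-Walker system G_k phi = r_k where
  (G_k)_{ij} = rho(|i - j|), (r_k)_i = rho(i), i,j = 1..k.
Equivalently, Durbin-Levinson gives phi_{kk} iteratively:
  phi_{11} = rho(1)
  phi_{kk} = [rho(k) - sum_{j=1..k-1} phi_{k-1,j} rho(k-j)]
            / [1 - sum_{j=1..k-1} phi_{k-1,j} rho(j)],
  phi_{k,j} = phi_{k-1,j} - phi_{kk} phi_{k-1,k-j},  j = 1..k-1.
Step k = 1:
  phi_11 = rho(1) = -0.2715.
Step k = 2:
  phi_22 = [rho(2) - phi_11 rho(1)] / [1 - phi_11 rho(1)] = [-0.3478 - (-0.2715)(-0.2715)] / [1 - (-0.2715)(-0.2715)]
         = -0.42151225 / 0.92628775 = -0.4551.
Therefore phi_{22} = -0.4551.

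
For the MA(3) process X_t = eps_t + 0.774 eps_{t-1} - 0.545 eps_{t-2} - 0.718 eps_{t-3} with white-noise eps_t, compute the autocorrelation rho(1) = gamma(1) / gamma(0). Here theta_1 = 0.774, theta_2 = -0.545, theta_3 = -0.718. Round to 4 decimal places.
\rho(1) = 0.3083

For an MA(q) process with theta_0 = 1, the autocovariance is
  gamma(k) = sigma^2 * sum_{i=0..q-k} theta_i * theta_{i+k},
and rho(k) = gamma(k) / gamma(0). Sigma^2 cancels.
  numerator   = (1)*(0.774) + (0.774)*(-0.545) + (-0.545)*(-0.718) = 0.74348.
  denominator = (1)^2 + (0.774)^2 + (-0.545)^2 + (-0.718)^2 = 2.411625.
  rho(1) = 0.74348 / 2.411625 = 0.3083.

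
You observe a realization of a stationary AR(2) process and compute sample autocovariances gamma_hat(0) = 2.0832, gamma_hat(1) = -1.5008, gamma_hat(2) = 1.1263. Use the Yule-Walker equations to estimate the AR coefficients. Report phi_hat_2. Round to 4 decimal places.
\hat\phi_{2} = 0.0450

The Yule-Walker equations for an AR(p) process read, in matrix form,
  Gamma_p phi = r_p,   with   (Gamma_p)_{ij} = gamma(|i - j|),
                       (r_p)_i = gamma(i),   i,j = 1..p.
Substitute the sample gammas (Toeplitz matrix and right-hand side of size 2):
  Gamma_p = [[2.0832, -1.5008], [-1.5008, 2.0832]]
  r_p     = [-1.5008, 1.1263]
Written out:
  2.0832 phi_1 - 1.5008 phi_2 = -1.5008
  -1.5008 phi_1 + 2.0832 phi_2 = 1.1263
Solve by Cramer's rule:
  det = gamma(0)^2 - gamma(1)^2 = (2.0832)^2 - (-1.5008)^2 = 4.33972224 - 2.25240064 = 2.0873216
  phi_hat_1 = [gamma(1) gamma(0) - gamma(1) gamma(2)] / det = [(-1.5008)(2.0832) - (-1.5008)(1.1263)] / 2.0873216 = -1.43611552 / 2.0873216 = -0.688
  phi_hat_2 = [gamma(0) gamma(2) - gamma(1)^2] / det = [(2.0832)(1.1263) - (-1.5008)^2] / 2.0873216 = 0.09390752 / 2.0873216 = 0.045
So phi_hat = [-0.6880, 0.0450].
Therefore phi_hat_2 = 0.0450.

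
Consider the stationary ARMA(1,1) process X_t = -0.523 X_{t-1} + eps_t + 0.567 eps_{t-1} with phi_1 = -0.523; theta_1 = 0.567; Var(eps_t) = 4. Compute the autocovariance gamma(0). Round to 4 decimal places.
\gamma(0) = 4.0107

Multiply the model equation by X_{t-k} and take expectations. With theta_0 = psi_0 = 1 and psi_j the MA(infinity) weights, this gives
  gamma(k) - sum_i phi_i gamma(k-i) = c_k,
  c_k = sigma^2 * sum_{j=k..q} theta_j psi_{j-k}   (c_k = 0 for k > q),
using gamma(-m) = gamma(m).
psi-weights needed (psi_j = theta_j + sum_i phi_i psi_{j-i}):
  psi_1 = theta_1 + phi_1 = 0.567 + (-0.523) = 0.044
Right-hand sides:
  c_0 = sigma^2 (1 + theta_1 psi_1) = 4 * (1 + (0.567)(0.044)) = 4 * 1.024948 = 4.099792
  c_1 = sigma^2 theta_1 = 4 * (0.567) = 2.268
  c_2 = 0
Equations for k = 0 and k = 1 (AR order 1):
  gamma(0) = phi_1 gamma(1) + c_0
  gamma(1) = phi_1 gamma(0) + c_1
Substituting the second into the first: gamma(0) (1 - phi_1^2) = c_0 + phi_1 c_1, so
  gamma(0) = (c_0 + phi_1 c_1) / (1 - phi_1^2) = (4.099792 + (-0.523)(2.268)) / (1 - (-0.523)^2) = 2.913628 / 0.726471 = 4.01066.
Therefore gamma(0) = 4.0107 (to 4 decimal places).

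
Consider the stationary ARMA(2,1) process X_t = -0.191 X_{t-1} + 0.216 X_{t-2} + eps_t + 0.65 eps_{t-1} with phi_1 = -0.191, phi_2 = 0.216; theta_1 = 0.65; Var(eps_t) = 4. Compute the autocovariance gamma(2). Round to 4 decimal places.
\gamma(2) = 0.6615

Multiply the model equation by X_{t-k} and take expectations. With theta_0 = psi_0 = 1 and psi_j the MA(infinity) weights, this gives
  gamma(k) - sum_i phi_i gamma(k-i) = c_k,
  c_k = sigma^2 * sum_{j=k..q} theta_j psi_{j-k}   (c_k = 0 for k > q),
using gamma(-m) = gamma(m).
psi-weights needed (psi_j = theta_j + sum_i phi_i psi_{j-i}):
  psi_1 = theta_1 + phi_1 = 0.65 + (-0.191) = 0.459
Right-hand sides:
  c_0 = sigma^2 (1 + theta_1 psi_1) = 4 * (1 + (0.65)(0.459)) = 4 * 1.29835 = 5.1934
  c_1 = sigma^2 theta_1 = 4 * (0.65) = 2.6
  c_2 = 0
Equations for k = 0, 1, 2 (AR order 2, c_2 = 0):
  (E0) gamma(0) = phi_1 gamma(1) + phi_2 gamma(2) + c_0
  (E1) gamma(1) = phi_1 gamma(0) + phi_2 gamma(1) + c_1
  (E2) gamma(2) = phi_1 gamma(1) + phi_2 gamma(0)
From (E1): gamma(1) = A gamma(0) + B with
  A = phi_1 / (1 - phi_2) = -0.191 / 0.784 = -0.243622,   B = c_1 / (1 - phi_2) = 2.6 / 0.784 = 3.316327.
Insert (E2) into (E0): gamma(0) (1 - phi_2^2) = phi_1 (1 + phi_2) gamma(1) + c_0.
  phi_1 (1 + phi_2) = (-0.191)(1.216) = -0.232256,   1 - phi_2^2 = 0.953344.
Replace gamma(1) by A gamma(0) + B and collect gamma(0):
  gamma(0) [0.953344 - (-0.232256)(-0.243622)] = (-0.232256)(3.316327) + 5.1934
  gamma(0) * 0.896761 = 4.423163
  gamma(0) = 4.423163 / 0.896761 = 4.932376.
  gamma(1) = A gamma(0) + B = (-0.243622)(4.932376) + (3.316327) = 2.114689.
  gamma(2) = phi_1 gamma(1) + phi_2 gamma(0) = (-0.191)(2.114689) + (0.216)(4.932376) = 0.661488.
Therefore gamma(2) = 0.6615 (to 4 decimal places).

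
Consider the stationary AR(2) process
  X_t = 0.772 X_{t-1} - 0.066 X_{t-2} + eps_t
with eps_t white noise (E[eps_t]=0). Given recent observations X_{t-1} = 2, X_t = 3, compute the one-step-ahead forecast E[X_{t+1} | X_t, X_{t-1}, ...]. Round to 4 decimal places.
E[X_{t+1} \mid \mathcal F_t] = 2.1840

For an AR(p) model X_t = c + sum_i phi_i X_{t-i} + eps_t, the
one-step-ahead conditional mean is
  E[X_{t+1} | X_t, ...] = c + sum_i phi_i X_{t+1-i}.
Substitute known values:
  E[X_{t+1} | ...] = (0.772) * (3) + (-0.066) * (2)
                   = 2.1840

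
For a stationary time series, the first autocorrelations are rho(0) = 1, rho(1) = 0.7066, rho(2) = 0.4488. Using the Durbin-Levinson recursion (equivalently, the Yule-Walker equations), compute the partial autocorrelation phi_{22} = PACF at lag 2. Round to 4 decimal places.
\phi_{22} = -0.1008

The PACF at lag k is phi_{kk}, the last component of the solution
to the Yule-Walker system G_k phi = r_k where
  (G_k)_{ij} = rho(|i - j|), (r_k)_i = rho(i), i,j = 1..k.
Equivalently, Durbin-Levinson gives phi_{kk} iteratively:
  phi_{11} = rho(1)
  phi_{kk} = [rho(k) - sum_{j=1..k-1} phi_{k-1,j} rho(k-j)]
            / [1 - sum_{j=1..k-1} phi_{k-1,j} rho(j)],
  phi_{k,j} = phi_{k-1,j} - phi_{kk} phi_{k-1,k-j},  j = 1..k-1.
Step k = 1:
  phi_11 = rho(1) = 0.7066.
Step k = 2:
  phi_22 = [rho(2) - phi_11 rho(1)] / [1 - phi_11 rho(1)] = [0.4488 - (0.7066)(0.7066)] / [1 - (0.7066)(0.7066)]
         = -0.05048356 / 0.50071644 = -0.1008.
Therefore phi_{22} = -0.1008.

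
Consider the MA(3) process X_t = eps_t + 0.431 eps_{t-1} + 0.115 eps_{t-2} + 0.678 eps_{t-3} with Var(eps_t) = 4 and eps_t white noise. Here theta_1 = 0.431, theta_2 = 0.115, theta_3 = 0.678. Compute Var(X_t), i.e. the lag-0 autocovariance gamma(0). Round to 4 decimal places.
\gamma(0) = 6.6347

For an MA(q) process X_t = eps_t + sum_i theta_i eps_{t-i} with
Var(eps_t) = sigma^2, the variance is
  gamma(0) = sigma^2 * (1 + sum_i theta_i^2).
  sum_i theta_i^2 = (0.431)^2 + (0.115)^2 + (0.678)^2 = 0.185761 + 0.013225 + 0.459684 = 0.65867.
  gamma(0) = 4 * (1 + 0.65867) = 4 * 1.65867 = 6.63468, which rounds to 6.6347.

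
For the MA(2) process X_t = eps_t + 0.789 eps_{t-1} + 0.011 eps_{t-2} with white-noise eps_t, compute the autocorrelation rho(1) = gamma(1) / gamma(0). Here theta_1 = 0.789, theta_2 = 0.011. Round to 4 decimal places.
\rho(1) = 0.4916

For an MA(q) process with theta_0 = 1, the autocovariance is
  gamma(k) = sigma^2 * sum_{i=0..q-k} theta_i * theta_{i+k},
and rho(k) = gamma(k) / gamma(0). Sigma^2 cancels.
  numerator   = (1)*(0.789) + (0.789)*(0.011) = 0.797679.
  denominator = (1)^2 + (0.789)^2 + (0.011)^2 = 1.622642.
  rho(1) = 0.797679 / 1.622642 = 0.4916.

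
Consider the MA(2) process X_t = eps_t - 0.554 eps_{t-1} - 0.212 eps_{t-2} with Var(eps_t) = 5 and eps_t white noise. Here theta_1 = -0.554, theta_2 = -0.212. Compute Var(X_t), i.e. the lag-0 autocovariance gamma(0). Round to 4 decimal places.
\gamma(0) = 6.7593

For an MA(q) process X_t = eps_t + sum_i theta_i eps_{t-i} with
Var(eps_t) = sigma^2, the variance is
  gamma(0) = sigma^2 * (1 + sum_i theta_i^2).
  sum_i theta_i^2 = (-0.554)^2 + (-0.212)^2 = 0.306916 + 0.044944 = 0.35186.
  gamma(0) = 5 * (1 + 0.35186) = 5 * 1.35186 = 6.7593.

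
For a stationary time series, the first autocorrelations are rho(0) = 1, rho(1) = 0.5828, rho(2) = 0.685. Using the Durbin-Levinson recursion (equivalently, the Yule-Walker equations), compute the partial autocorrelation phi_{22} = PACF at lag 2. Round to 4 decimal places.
\phi_{22} = 0.5230

The PACF at lag k is phi_{kk}, the last component of the solution
to the Yule-Walker system G_k phi = r_k where
  (G_k)_{ij} = rho(|i - j|), (r_k)_i = rho(i), i,j = 1..k.
Equivalently, Durbin-Levinson gives phi_{kk} iteratively:
  phi_{11} = rho(1)
  phi_{kk} = [rho(k) - sum_{j=1..k-1} phi_{k-1,j} rho(k-j)]
            / [1 - sum_{j=1..k-1} phi_{k-1,j} rho(j)],
  phi_{k,j} = phi_{k-1,j} - phi_{kk} phi_{k-1,k-j},  j = 1..k-1.
Step k = 1:
  phi_11 = rho(1) = 0.5828.
Step k = 2:
  phi_22 = [rho(2) - phi_11 rho(1)] / [1 - phi_11 rho(1)] = [0.685 - (0.5828)(0.5828)] / [1 - (0.5828)(0.5828)]
         = 0.34534416 / 0.66034416 = 0.523.
Therefore phi_{22} = 0.5230.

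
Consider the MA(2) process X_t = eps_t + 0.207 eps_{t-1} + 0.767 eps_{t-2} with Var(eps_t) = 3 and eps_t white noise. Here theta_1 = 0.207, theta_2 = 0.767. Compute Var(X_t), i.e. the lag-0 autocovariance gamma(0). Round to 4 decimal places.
\gamma(0) = 4.8934

For an MA(q) process X_t = eps_t + sum_i theta_i eps_{t-i} with
Var(eps_t) = sigma^2, the variance is
  gamma(0) = sigma^2 * (1 + sum_i theta_i^2).
  sum_i theta_i^2 = (0.207)^2 + (0.767)^2 = 0.042849 + 0.588289 = 0.631138.
  gamma(0) = 3 * (1 + 0.631138) = 3 * 1.631138 = 4.893414, which rounds to 4.8934.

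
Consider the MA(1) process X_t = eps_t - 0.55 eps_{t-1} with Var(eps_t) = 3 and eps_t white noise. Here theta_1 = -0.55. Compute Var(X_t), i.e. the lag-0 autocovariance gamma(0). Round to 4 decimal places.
\gamma(0) = 3.9075

For an MA(q) process X_t = eps_t + sum_i theta_i eps_{t-i} with
Var(eps_t) = sigma^2, the variance is
  gamma(0) = sigma^2 * (1 + sum_i theta_i^2).
  sum_i theta_i^2 = (-0.55)^2 = 0.3025.
  gamma(0) = 3 * (1 + 0.3025) = 3 * 1.3025 = 3.9075.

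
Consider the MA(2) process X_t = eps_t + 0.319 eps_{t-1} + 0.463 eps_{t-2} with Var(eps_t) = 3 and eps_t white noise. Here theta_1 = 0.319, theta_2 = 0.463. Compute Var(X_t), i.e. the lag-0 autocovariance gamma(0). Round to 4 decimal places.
\gamma(0) = 3.9484

For an MA(q) process X_t = eps_t + sum_i theta_i eps_{t-i} with
Var(eps_t) = sigma^2, the variance is
  gamma(0) = sigma^2 * (1 + sum_i theta_i^2).
  sum_i theta_i^2 = (0.319)^2 + (0.463)^2 = 0.101761 + 0.214369 = 0.31613.
  gamma(0) = 3 * (1 + 0.31613) = 3 * 1.31613 = 3.94839, which rounds to 3.9484.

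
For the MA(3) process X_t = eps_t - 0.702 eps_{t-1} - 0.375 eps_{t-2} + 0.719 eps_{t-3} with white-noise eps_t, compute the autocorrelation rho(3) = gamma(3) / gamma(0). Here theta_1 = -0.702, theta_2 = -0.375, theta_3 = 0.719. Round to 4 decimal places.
\rho(3) = 0.3344

For an MA(q) process with theta_0 = 1, the autocovariance is
  gamma(k) = sigma^2 * sum_{i=0..q-k} theta_i * theta_{i+k},
and rho(k) = gamma(k) / gamma(0). Sigma^2 cancels.
  numerator   = (1)*(0.719) = 0.719.
  denominator = (1)^2 + (-0.702)^2 + (-0.375)^2 + (0.719)^2 = 2.15039.
  rho(3) = 0.719 / 2.15039 = 0.3344.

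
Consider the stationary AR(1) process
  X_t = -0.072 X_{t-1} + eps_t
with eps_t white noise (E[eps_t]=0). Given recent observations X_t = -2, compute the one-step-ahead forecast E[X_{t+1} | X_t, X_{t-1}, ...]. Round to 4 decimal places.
E[X_{t+1} \mid \mathcal F_t] = 0.1440

For an AR(p) model X_t = c + sum_i phi_i X_{t-i} + eps_t, the
one-step-ahead conditional mean is
  E[X_{t+1} | X_t, ...] = c + sum_i phi_i X_{t+1-i}.
Substitute known values:
  E[X_{t+1} | ...] = (-0.072) * (-2)
                   = 0.1440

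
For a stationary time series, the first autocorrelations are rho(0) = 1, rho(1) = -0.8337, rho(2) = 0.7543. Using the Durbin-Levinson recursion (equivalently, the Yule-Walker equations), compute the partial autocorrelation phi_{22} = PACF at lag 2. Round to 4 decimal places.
\phi_{22} = 0.1943

The PACF at lag k is phi_{kk}, the last component of the solution
to the Yule-Walker system G_k phi = r_k where
  (G_k)_{ij} = rho(|i - j|), (r_k)_i = rho(i), i,j = 1..k.
Equivalently, Durbin-Levinson gives phi_{kk} iteratively:
  phi_{11} = rho(1)
  phi_{kk} = [rho(k) - sum_{j=1..k-1} phi_{k-1,j} rho(k-j)]
            / [1 - sum_{j=1..k-1} phi_{k-1,j} rho(j)],
  phi_{k,j} = phi_{k-1,j} - phi_{kk} phi_{k-1,k-j},  j = 1..k-1.
Step k = 1:
  phi_11 = rho(1) = -0.8337.
Step k = 2:
  phi_22 = [rho(2) - phi_11 rho(1)] / [1 - phi_11 rho(1)] = [0.7543 - (-0.8337)(-0.8337)] / [1 - (-0.8337)(-0.8337)]
         = 0.05924431 / 0.30494431 = 0.1943.
Therefore phi_{22} = 0.1943.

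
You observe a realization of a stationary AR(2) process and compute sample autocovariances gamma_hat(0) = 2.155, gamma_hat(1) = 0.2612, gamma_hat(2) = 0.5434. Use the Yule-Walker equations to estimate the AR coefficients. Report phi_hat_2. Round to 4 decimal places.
\hat\phi_{2} = 0.2410

The Yule-Walker equations for an AR(p) process read, in matrix form,
  Gamma_p phi = r_p,   with   (Gamma_p)_{ij} = gamma(|i - j|),
                       (r_p)_i = gamma(i),   i,j = 1..p.
Substitute the sample gammas (Toeplitz matrix and right-hand side of size 2):
  Gamma_p = [[2.155, 0.2612], [0.2612, 2.155]]
  r_p     = [0.2612, 0.5434]
Written out:
  2.155 phi_1 + 0.2612 phi_2 = 0.2612
  0.2612 phi_1 + 2.155 phi_2 = 0.5434
Solve by Cramer's rule:
  det = gamma(0)^2 - gamma(1)^2 = (2.155)^2 - (0.2612)^2 = 4.644025 - 0.06822544 = 4.57579956
  phi_hat_1 = [gamma(1) gamma(0) - gamma(1) gamma(2)] / det = [(0.2612)(2.155) - (0.2612)(0.5434)] / 4.57579956 = 0.42094992 / 4.57579956 = 0.092
  phi_hat_2 = [gamma(0) gamma(2) - gamma(1)^2] / det = [(2.155)(0.5434) - (0.2612)^2] / 4.57579956 = 1.10280156 / 4.57579956 = 0.241
So phi_hat = [0.0920, 0.2410].
Therefore phi_hat_2 = 0.2410.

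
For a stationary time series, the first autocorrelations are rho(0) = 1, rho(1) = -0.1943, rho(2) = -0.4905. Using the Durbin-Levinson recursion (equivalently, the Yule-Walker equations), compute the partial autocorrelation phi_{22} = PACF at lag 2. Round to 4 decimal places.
\phi_{22} = -0.5490

The PACF at lag k is phi_{kk}, the last component of the solution
to the Yule-Walker system G_k phi = r_k where
  (G_k)_{ij} = rho(|i - j|), (r_k)_i = rho(i), i,j = 1..k.
Equivalently, Durbin-Levinson gives phi_{kk} iteratively:
  phi_{11} = rho(1)
  phi_{kk} = [rho(k) - sum_{j=1..k-1} phi_{k-1,j} rho(k-j)]
            / [1 - sum_{j=1..k-1} phi_{k-1,j} rho(j)],
  phi_{k,j} = phi_{k-1,j} - phi_{kk} phi_{k-1,k-j},  j = 1..k-1.
Step k = 1:
  phi_11 = rho(1) = -0.1943.
Step k = 2:
  phi_22 = [rho(2) - phi_11 rho(1)] / [1 - phi_11 rho(1)] = [-0.4905 - (-0.1943)(-0.1943)] / [1 - (-0.1943)(-0.1943)]
         = -0.52825249 / 0.96224751 = -0.549.
Therefore phi_{22} = -0.5490.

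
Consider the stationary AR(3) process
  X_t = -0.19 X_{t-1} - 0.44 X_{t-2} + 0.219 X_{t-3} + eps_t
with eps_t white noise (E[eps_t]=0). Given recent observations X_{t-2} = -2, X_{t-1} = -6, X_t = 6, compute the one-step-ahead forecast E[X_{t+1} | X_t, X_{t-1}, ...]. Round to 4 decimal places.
E[X_{t+1} \mid \mathcal F_t] = 1.0620

For an AR(p) model X_t = c + sum_i phi_i X_{t-i} + eps_t, the
one-step-ahead conditional mean is
  E[X_{t+1} | X_t, ...] = c + sum_i phi_i X_{t+1-i}.
Substitute known values:
  E[X_{t+1} | ...] = (-0.19) * (6) + (-0.44) * (-6) + (0.219) * (-2)
                   = 1.0620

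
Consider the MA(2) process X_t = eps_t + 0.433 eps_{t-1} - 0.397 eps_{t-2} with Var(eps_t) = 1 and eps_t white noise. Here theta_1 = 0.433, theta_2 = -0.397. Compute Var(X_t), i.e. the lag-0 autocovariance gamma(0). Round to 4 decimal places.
\gamma(0) = 1.3451

For an MA(q) process X_t = eps_t + sum_i theta_i eps_{t-i} with
Var(eps_t) = sigma^2, the variance is
  gamma(0) = sigma^2 * (1 + sum_i theta_i^2).
  sum_i theta_i^2 = (0.433)^2 + (-0.397)^2 = 0.187489 + 0.157609 = 0.345098.
  gamma(0) = 1 * (1 + 0.345098) = 1 * 1.345098 = 1.345098, which rounds to 1.3451.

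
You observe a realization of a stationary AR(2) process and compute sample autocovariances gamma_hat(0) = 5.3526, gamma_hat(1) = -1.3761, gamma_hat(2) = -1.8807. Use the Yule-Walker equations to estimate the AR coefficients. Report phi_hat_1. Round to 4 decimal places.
\hat\phi_{1} = -0.3720

The Yule-Walker equations for an AR(p) process read, in matrix form,
  Gamma_p phi = r_p,   with   (Gamma_p)_{ij} = gamma(|i - j|),
                       (r_p)_i = gamma(i),   i,j = 1..p.
Substitute the sample gammas (Toeplitz matrix and right-hand side of size 2):
  Gamma_p = [[5.3526, -1.3761], [-1.3761, 5.3526]]
  r_p     = [-1.3761, -1.8807]
Written out:
  5.3526 phi_1 - 1.3761 phi_2 = -1.3761
  -1.3761 phi_1 + 5.3526 phi_2 = -1.8807
Solve by Cramer's rule:
  det = gamma(0)^2 - gamma(1)^2 = (5.3526)^2 - (-1.3761)^2 = 28.65032676 - 1.89365121 = 26.75667555
  phi_hat_1 = [gamma(1) gamma(0) - gamma(1) gamma(2)] / det = [(-1.3761)(5.3526) - (-1.3761)(-1.8807)] / 26.75667555 = -9.95374413 / 26.75667555 = -0.372
  phi_hat_2 = [gamma(0) gamma(2) - gamma(1)^2] / det = [(5.3526)(-1.8807) - (-1.3761)^2] / 26.75667555 = -11.96028603 / 26.75667555 = -0.447
So phi_hat = [-0.3720, -0.4470].
Therefore phi_hat_1 = -0.3720.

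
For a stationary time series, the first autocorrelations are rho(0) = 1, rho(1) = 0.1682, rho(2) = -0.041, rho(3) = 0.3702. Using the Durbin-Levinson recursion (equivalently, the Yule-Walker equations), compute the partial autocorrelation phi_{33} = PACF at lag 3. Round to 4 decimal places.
\phi_{33} = 0.4030

The PACF at lag k is phi_{kk}, the last component of the solution
to the Yule-Walker system G_k phi = r_k where
  (G_k)_{ij} = rho(|i - j|), (r_k)_i = rho(i), i,j = 1..k.
Equivalently, Durbin-Levinson gives phi_{kk} iteratively:
  phi_{11} = rho(1)
  phi_{kk} = [rho(k) - sum_{j=1..k-1} phi_{k-1,j} rho(k-j)]
            / [1 - sum_{j=1..k-1} phi_{k-1,j} rho(j)],
  phi_{k,j} = phi_{k-1,j} - phi_{kk} phi_{k-1,k-j},  j = 1..k-1.
Step k = 1:
  phi_11 = rho(1) = 0.1682.
Step k = 2:
  phi_22 = [rho(2) - phi_11 rho(1)] / [1 - phi_11 rho(1)] = [-0.041 - (0.1682)(0.1682)] / [1 - (0.1682)(0.1682)]
         = -0.06929124 / 0.97170876 = -0.071309.
  Update: phi_21 = phi_11 - phi_22 phi_11 = 0.1682 - (-0.071309)(0.1682) = 0.180194.
Step k = 3:
  phi_33 = [rho(3) - phi_21 rho(2) - phi_22 rho(1)] / [1 - phi_21 rho(1) - phi_22 rho(2)]
    numerator   = 0.3702 - (0.180194)(-0.041) - (-0.071309)(0.1682) = 0.38958207
    denominator = 1 - (0.180194)(0.1682) - (-0.071309)(-0.041) = 0.9667677
  phi_33 = 0.38958207 / 0.9667677 = 0.403.
Therefore phi_{33} = 0.4030.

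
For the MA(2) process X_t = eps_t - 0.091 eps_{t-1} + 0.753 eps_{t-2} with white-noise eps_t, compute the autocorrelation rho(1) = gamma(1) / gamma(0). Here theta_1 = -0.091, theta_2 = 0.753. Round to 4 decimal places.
\rho(1) = -0.1013

For an MA(q) process with theta_0 = 1, the autocovariance is
  gamma(k) = sigma^2 * sum_{i=0..q-k} theta_i * theta_{i+k},
and rho(k) = gamma(k) / gamma(0). Sigma^2 cancels.
  numerator   = (1)*(-0.091) + (-0.091)*(0.753) = -0.159523.
  denominator = (1)^2 + (-0.091)^2 + (0.753)^2 = 1.57529.
  rho(1) = -0.159523 / 1.57529 = -0.1013.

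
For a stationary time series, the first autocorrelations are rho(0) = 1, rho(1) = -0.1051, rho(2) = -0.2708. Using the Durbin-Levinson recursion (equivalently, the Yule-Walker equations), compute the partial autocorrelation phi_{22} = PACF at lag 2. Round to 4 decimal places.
\phi_{22} = -0.2850

The PACF at lag k is phi_{kk}, the last component of the solution
to the Yule-Walker system G_k phi = r_k where
  (G_k)_{ij} = rho(|i - j|), (r_k)_i = rho(i), i,j = 1..k.
Equivalently, Durbin-Levinson gives phi_{kk} iteratively:
  phi_{11} = rho(1)
  phi_{kk} = [rho(k) - sum_{j=1..k-1} phi_{k-1,j} rho(k-j)]
            / [1 - sum_{j=1..k-1} phi_{k-1,j} rho(j)],
  phi_{k,j} = phi_{k-1,j} - phi_{kk} phi_{k-1,k-j},  j = 1..k-1.
Step k = 1:
  phi_11 = rho(1) = -0.1051.
Step k = 2:
  phi_22 = [rho(2) - phi_11 rho(1)] / [1 - phi_11 rho(1)] = [-0.2708 - (-0.1051)(-0.1051)] / [1 - (-0.1051)(-0.1051)]
         = -0.28184601 / 0.98895399 = -0.285.
Therefore phi_{22} = -0.2850.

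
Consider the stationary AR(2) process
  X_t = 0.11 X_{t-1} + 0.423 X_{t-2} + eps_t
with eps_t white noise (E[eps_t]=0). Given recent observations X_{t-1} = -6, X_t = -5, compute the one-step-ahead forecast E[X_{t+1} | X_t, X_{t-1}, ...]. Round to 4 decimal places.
E[X_{t+1} \mid \mathcal F_t] = -3.0880

For an AR(p) model X_t = c + sum_i phi_i X_{t-i} + eps_t, the
one-step-ahead conditional mean is
  E[X_{t+1} | X_t, ...] = c + sum_i phi_i X_{t+1-i}.
Substitute known values:
  E[X_{t+1} | ...] = (0.11) * (-5) + (0.423) * (-6)
                   = -3.0880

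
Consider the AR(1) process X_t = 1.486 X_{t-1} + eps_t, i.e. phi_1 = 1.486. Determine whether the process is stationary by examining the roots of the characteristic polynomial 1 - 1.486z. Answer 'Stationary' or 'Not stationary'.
\text{Not stationary}

The AR(p) characteristic polynomial is P(z) = 1 - 1.486z.
Stationarity requires all roots to lie outside the unit circle, i.e. |z| > 1 for every root.
This is linear in z: 1 + (-1.486) z = 0  =>  z = -1/(-1.486) = 0.672948,  |z| = 0.672948.
Moduli of all roots: 0.6729.
All moduli strictly greater than 1? No.
Verdict: Not stationary.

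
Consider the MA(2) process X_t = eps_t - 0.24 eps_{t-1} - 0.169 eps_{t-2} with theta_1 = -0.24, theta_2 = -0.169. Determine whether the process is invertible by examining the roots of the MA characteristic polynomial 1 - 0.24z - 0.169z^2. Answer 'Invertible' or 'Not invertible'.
\text{Invertible}

The MA(q) characteristic polynomial is P(z) = 1 - 0.24z - 0.169z^2.
Invertibility requires all roots to lie outside the unit circle, i.e. |z| > 1 for every root.
Set 1 + (-0.24) z + (-0.169) z^2 = 0, i.e. a z^2 + b z + c = 0 with a = -0.169, b = -0.24, c = 1.
Discriminant D = b^2 - 4ac = (-0.24)^2 - 4*(-0.169)*1 = 0.0576 - (-0.676) = 0.7336.
D >= 0, so the roots are real: z = (-b +/- sqrt(D)) / (2a) = (0.24 +/- 0.856505) / (-0.338).
  z_1 = (0.24 + 0.856505) / (-0.338) = -3.2441,   |z_1| = 3.2441.
  z_2 = (0.24 - 0.856505) / (-0.338) = 1.824,   |z_2| = 1.824.
Moduli of all roots: 3.2441, 1.8240.
All moduli strictly greater than 1? Yes.
Verdict: Invertible.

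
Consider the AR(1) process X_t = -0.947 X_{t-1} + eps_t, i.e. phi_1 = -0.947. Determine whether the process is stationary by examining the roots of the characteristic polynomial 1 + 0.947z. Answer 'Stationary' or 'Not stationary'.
\text{Stationary}

The AR(p) characteristic polynomial is P(z) = 1 + 0.947z.
Stationarity requires all roots to lie outside the unit circle, i.e. |z| > 1 for every root.
This is linear in z: 1 + (0.947) z = 0  =>  z = -1/(0.947) = -1.055966,  |z| = 1.055966.
Moduli of all roots: 1.0560.
All moduli strictly greater than 1? Yes.
Verdict: Stationary.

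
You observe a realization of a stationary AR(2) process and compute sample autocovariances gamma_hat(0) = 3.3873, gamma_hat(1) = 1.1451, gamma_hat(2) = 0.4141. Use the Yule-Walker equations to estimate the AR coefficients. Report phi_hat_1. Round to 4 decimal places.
\hat\phi_{1} = 0.3350

The Yule-Walker equations for an AR(p) process read, in matrix form,
  Gamma_p phi = r_p,   with   (Gamma_p)_{ij} = gamma(|i - j|),
                       (r_p)_i = gamma(i),   i,j = 1..p.
Substitute the sample gammas (Toeplitz matrix and right-hand side of size 2):
  Gamma_p = [[3.3873, 1.1451], [1.1451, 3.3873]]
  r_p     = [1.1451, 0.4141]
Written out:
  3.3873 phi_1 + 1.1451 phi_2 = 1.1451
  1.1451 phi_1 + 3.3873 phi_2 = 0.4141
Solve by Cramer's rule:
  det = gamma(0)^2 - gamma(1)^2 = (3.3873)^2 - (1.1451)^2 = 11.47380129 - 1.31125401 = 10.16254728
  phi_hat_1 = [gamma(1) gamma(0) - gamma(1) gamma(2)] / det = [(1.1451)(3.3873) - (1.1451)(0.4141)] / 10.16254728 = 3.40461132 / 10.16254728 = 0.335
  phi_hat_2 = [gamma(0) gamma(2) - gamma(1)^2] / det = [(3.3873)(0.4141) - (1.1451)^2] / 10.16254728 = 0.09142692 / 10.16254728 = 0.009
So phi_hat = [0.3350, 0.0090].
Therefore phi_hat_1 = 0.3350.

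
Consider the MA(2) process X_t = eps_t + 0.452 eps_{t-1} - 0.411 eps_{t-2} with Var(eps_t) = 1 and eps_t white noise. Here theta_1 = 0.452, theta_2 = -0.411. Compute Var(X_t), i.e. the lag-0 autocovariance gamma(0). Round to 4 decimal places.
\gamma(0) = 1.3732

For an MA(q) process X_t = eps_t + sum_i theta_i eps_{t-i} with
Var(eps_t) = sigma^2, the variance is
  gamma(0) = sigma^2 * (1 + sum_i theta_i^2).
  sum_i theta_i^2 = (0.452)^2 + (-0.411)^2 = 0.204304 + 0.168921 = 0.373225.
  gamma(0) = 1 * (1 + 0.373225) = 1 * 1.373225 = 1.373225, which rounds to 1.3732.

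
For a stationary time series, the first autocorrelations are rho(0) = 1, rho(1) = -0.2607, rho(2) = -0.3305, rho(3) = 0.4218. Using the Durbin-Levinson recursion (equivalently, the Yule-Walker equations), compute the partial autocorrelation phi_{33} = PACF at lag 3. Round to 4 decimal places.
\phi_{33} = 0.2460

The PACF at lag k is phi_{kk}, the last component of the solution
to the Yule-Walker system G_k phi = r_k where
  (G_k)_{ij} = rho(|i - j|), (r_k)_i = rho(i), i,j = 1..k.
Equivalently, Durbin-Levinson gives phi_{kk} iteratively:
  phi_{11} = rho(1)
  phi_{kk} = [rho(k) - sum_{j=1..k-1} phi_{k-1,j} rho(k-j)]
            / [1 - sum_{j=1..k-1} phi_{k-1,j} rho(j)],
  phi_{k,j} = phi_{k-1,j} - phi_{kk} phi_{k-1,k-j},  j = 1..k-1.
Step k = 1:
  phi_11 = rho(1) = -0.2607.
Step k = 2:
  phi_22 = [rho(2) - phi_11 rho(1)] / [1 - phi_11 rho(1)] = [-0.3305 - (-0.2607)(-0.2607)] / [1 - (-0.2607)(-0.2607)]
         = -0.39846449 / 0.93203551 = -0.427521.
  Update: phi_21 = phi_11 - phi_22 phi_11 = -0.2607 - (-0.427521)(-0.2607) = -0.372155.
Step k = 3:
  phi_33 = [rho(3) - phi_21 rho(2) - phi_22 rho(1)] / [1 - phi_21 rho(1) - phi_22 rho(2)]
    numerator   = 0.4218 - (-0.372155)(-0.3305) - (-0.427521)(-0.2607) = 0.18734824
    denominator = 1 - (-0.372155)(-0.2607) - (-0.427521)(-0.3305) = 0.76168369
  phi_33 = 0.18734824 / 0.76168369 = 0.246.
Therefore phi_{33} = 0.2460.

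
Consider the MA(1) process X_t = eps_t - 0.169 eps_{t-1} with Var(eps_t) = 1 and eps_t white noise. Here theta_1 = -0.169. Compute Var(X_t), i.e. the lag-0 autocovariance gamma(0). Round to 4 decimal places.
\gamma(0) = 1.0286

For an MA(q) process X_t = eps_t + sum_i theta_i eps_{t-i} with
Var(eps_t) = sigma^2, the variance is
  gamma(0) = sigma^2 * (1 + sum_i theta_i^2).
  sum_i theta_i^2 = (-0.169)^2 = 0.028561.
  gamma(0) = 1 * (1 + 0.028561) = 1 * 1.028561 = 1.028561, which rounds to 1.0286.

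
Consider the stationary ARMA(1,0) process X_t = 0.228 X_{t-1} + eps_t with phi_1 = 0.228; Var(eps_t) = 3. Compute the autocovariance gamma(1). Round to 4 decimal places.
\gamma(1) = 0.7215

Multiply the model equation by X_{t-k} and take expectations. With theta_0 = psi_0 = 1 and psi_j the MA(infinity) weights, this gives
  gamma(k) - sum_i phi_i gamma(k-i) = c_k,
  c_k = sigma^2 * sum_{j=k..q} theta_j psi_{j-k}   (c_k = 0 for k > q),
using gamma(-m) = gamma(m).
Pure AR (q = 0): c_0 = sigma^2 = 3, c_k = 0 for k >= 1.
Equations for k = 0 and k = 1 (AR order 1):
  gamma(0) = phi_1 gamma(1) + c_0
  gamma(1) = phi_1 gamma(0) + c_1
Substituting the second into the first: gamma(0) (1 - phi_1^2) = c_0 + phi_1 c_1, so
  gamma(0) = c_0 / (1 - phi_1^2) = 3 / (1 - (0.228)^2) = 3 / 0.948016 = 3.164504.
  gamma(1) = phi_1 gamma(0) = (0.228)(3.164504) = 0.721507.
Therefore gamma(1) = 0.7215 (to 4 decimal places).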